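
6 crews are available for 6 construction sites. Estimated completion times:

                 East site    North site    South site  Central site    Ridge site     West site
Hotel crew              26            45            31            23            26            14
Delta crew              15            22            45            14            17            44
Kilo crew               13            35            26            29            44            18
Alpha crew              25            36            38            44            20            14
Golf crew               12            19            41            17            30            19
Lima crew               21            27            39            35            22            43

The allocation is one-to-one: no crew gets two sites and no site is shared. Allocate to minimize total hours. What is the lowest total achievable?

Optimal: Hotel crew→South site (31 hours), Delta crew→Central site (14 hours), Kilo crew→East site (13 hours), Alpha crew→West site (14 hours), Golf crew→North site (19 hours), Lima crew→Ridge site (22 hours) — total 31+14+13+14+19+22 = 113 hours.
Column-greedy (each site in turn goes to its cheapest remaining crew) gives 146 hours, worse by 33.
No other one-to-one assignment undercuts 113 hours.

Min total: 113 hours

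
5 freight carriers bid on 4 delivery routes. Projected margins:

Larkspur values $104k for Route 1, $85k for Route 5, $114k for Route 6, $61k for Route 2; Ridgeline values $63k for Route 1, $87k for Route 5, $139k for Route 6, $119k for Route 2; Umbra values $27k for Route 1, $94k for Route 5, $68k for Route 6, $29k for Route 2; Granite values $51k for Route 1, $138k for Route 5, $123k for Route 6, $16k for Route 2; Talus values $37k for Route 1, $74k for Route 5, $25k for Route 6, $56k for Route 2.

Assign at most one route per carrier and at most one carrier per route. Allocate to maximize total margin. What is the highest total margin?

Maximum total: $440k

Optimal: Larkspur→Route 1 ($104k), Umbra→Route 5 ($94k), Granite→Route 6 ($123k), Ridgeline→Route 2 ($119k) — total 104+94+123+119 = $440k.
Checked against all permutations: $440k is optimal.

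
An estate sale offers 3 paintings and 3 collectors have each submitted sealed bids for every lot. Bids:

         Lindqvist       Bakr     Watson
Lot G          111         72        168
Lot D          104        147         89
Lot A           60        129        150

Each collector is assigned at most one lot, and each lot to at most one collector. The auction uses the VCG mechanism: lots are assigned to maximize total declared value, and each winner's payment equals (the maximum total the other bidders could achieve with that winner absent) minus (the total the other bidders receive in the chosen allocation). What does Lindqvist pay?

Lindqvist pays $18.

Efficient allocation: Lindqvist→Lot G ($111), Bakr→Lot D ($147), Watson→Lot A ($150); total welfare W = $408.
Lindqvist receives Lot G at value $111, so the others get W − 111 = $297.
Without Lindqvist: best allocation of the remaining 2 bidders over all 3 lots is Bakr→Lot D ($147), Watson→Lot G ($168), total $315.
VCG payment = (others' best without Lindqvist) − (others' welfare with Lindqvist) = 315 − 297 = $18.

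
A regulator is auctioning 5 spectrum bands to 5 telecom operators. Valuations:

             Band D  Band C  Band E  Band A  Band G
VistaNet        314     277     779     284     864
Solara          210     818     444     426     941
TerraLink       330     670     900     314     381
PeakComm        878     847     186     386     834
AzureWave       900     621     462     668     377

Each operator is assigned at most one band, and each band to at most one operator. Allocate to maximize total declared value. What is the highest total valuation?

Maximum total: $4128M

Optimal: VistaNet→Band G ($864M), Solara→Band C ($818M), TerraLink→Band E ($900M), PeakComm→Band D ($878M), AzureWave→Band A ($668M) — total 864+818+900+878+668 = $4128M.
Column-greedy (each band in turn goes to its best remaining operator) gives $3937M, worse by 191.
Swapping TerraLink↔PeakComm (TerraLink→Band D $330M, PeakComm→Band E $186M) loses 1262.
No other one-to-one assignment exceeds $4128M.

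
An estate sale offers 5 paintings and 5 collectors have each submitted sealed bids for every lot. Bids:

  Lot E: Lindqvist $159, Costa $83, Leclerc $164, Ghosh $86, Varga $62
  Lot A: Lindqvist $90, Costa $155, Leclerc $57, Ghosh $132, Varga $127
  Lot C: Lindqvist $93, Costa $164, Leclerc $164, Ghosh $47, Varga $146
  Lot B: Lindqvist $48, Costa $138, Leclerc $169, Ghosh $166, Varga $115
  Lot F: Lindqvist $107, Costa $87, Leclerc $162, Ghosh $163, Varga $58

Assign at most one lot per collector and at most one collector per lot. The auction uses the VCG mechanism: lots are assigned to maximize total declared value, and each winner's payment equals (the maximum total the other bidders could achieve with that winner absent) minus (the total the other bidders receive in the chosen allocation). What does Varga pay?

Varga pays $9.

Efficient allocation: Lindqvist→Lot E ($159), Costa→Lot A ($155), Leclerc→Lot B ($169), Ghosh→Lot F ($163), Varga→Lot C ($146); total welfare W = $792.
Varga receives Lot C at value $146, so the others get W − 146 = $646.
Without Varga: best allocation of the remaining 4 bidders over all 5 lots is Lindqvist→Lot E ($159), Costa→Lot C ($164), Leclerc→Lot B ($169), Ghosh→Lot F ($163), total $655.
VCG payment = (others' best without Varga) − (others' welfare with Varga) = 655 − 646 = $9.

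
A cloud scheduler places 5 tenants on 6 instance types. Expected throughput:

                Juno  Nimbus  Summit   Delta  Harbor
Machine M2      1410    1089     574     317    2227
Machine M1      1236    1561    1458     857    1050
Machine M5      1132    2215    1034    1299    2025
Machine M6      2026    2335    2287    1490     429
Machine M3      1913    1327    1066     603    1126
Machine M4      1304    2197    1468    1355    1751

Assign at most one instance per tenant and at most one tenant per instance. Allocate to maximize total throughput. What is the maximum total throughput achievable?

Maximum total: 9997 ops/s

Optimal: Juno→Machine M3 (1913 ops/s), Nimbus→Machine M5 (2215 ops/s), Summit→Machine M6 (2287 ops/s), Delta→Machine M4 (1355 ops/s), Harbor→Machine M2 (2227 ops/s) — total 1913+2215+2287+1355+2227 = 9997 ops/s.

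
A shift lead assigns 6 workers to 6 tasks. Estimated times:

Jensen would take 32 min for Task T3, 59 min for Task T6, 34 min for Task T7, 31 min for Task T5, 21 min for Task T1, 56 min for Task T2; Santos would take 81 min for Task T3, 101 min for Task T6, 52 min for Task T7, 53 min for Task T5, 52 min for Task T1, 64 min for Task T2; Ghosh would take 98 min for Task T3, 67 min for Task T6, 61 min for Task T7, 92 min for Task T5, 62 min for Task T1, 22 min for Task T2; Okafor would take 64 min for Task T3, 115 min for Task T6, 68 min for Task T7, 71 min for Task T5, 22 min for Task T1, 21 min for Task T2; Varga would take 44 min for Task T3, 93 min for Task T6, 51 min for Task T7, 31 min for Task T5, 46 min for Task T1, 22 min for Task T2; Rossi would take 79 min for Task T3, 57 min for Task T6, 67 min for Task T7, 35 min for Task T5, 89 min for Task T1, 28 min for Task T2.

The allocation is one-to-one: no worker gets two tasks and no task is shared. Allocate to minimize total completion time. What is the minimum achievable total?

This is a one-to-one assignment (minimum-cost bipartite matching).
Optimal: Jensen→Task T3 (32 min), Santos→Task T7 (52 min), Ghosh→Task T2 (22 min), Okafor→Task T1 (22 min), Varga→Task T5 (31 min), Rossi→Task T6 (57 min) — total 32+52+22+22+31+57 = 216 min.
Min-entry greedy (repeatedly take the single cheapest remaining cell) gives 280 min, worse by 64.
Swapping Santos↔Jensen (Santos→Task T3 81 min, Jensen→Task T7 34 min) adds 31.

Minimum total: 216 min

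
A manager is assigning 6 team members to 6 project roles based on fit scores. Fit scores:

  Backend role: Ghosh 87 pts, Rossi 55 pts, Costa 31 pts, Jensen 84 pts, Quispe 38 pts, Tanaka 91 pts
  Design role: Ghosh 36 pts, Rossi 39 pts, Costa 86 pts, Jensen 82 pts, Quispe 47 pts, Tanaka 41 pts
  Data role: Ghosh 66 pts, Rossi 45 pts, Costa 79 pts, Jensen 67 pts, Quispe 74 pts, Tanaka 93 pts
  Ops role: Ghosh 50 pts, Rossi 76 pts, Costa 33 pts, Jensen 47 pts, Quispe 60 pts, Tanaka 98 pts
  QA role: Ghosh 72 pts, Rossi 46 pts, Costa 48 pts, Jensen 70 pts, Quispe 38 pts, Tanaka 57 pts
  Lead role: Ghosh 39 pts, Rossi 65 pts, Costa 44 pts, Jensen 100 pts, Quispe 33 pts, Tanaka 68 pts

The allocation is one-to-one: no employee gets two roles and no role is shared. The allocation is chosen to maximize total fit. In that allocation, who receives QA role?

Ghosh receives QA role.

Optimal: Ghosh→QA role (72 pts), Rossi→Ops role (76 pts), Costa→Design role (86 pts), Jensen→Lead role (100 pts), Quispe→Data role (74 pts), Tanaka→Backend role (91 pts) — total 72+76+86+100+74+91 = 499 pts.
Row-greedy (each employee in turn takes its best remaining role) gives 480 pts, worse by 19.
Next-best assignment: Ghosh→Backend role, Rossi→QA role, Costa→Design role, Jensen→Lead role, Quispe→Data role, Tanaka→Ops role = 491 pts.
Ghosh's own top role is Backend role (87 pts), but forcing Ghosh→Backend role and reassigning the rest optimally gives only 491 pts — worse by 8.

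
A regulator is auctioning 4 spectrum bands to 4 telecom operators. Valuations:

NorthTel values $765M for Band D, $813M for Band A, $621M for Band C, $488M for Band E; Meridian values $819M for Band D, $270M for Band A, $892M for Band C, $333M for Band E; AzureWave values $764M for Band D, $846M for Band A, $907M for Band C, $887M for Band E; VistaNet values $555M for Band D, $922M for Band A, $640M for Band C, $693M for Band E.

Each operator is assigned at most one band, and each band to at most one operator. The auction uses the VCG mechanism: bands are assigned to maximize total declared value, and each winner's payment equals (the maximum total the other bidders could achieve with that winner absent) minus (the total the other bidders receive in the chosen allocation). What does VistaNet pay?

VistaNet pays $48M.

Efficient allocation: NorthTel→Band D ($765M), Meridian→Band C ($892M), AzureWave→Band E ($887M), VistaNet→Band A ($922M); total welfare W = $3466M.
VistaNet receives Band A at value $922M, so the others get W − 922 = $2544M.
Without VistaNet: best allocation of the remaining 3 bidders over all 4 bands is NorthTel→Band A ($813M), Meridian→Band C ($892M), AzureWave→Band E ($887M), total $2592M.
VCG payment = (others' best without VistaNet) − (others' welfare with VistaNet) = 2592 − 2544 = $48M.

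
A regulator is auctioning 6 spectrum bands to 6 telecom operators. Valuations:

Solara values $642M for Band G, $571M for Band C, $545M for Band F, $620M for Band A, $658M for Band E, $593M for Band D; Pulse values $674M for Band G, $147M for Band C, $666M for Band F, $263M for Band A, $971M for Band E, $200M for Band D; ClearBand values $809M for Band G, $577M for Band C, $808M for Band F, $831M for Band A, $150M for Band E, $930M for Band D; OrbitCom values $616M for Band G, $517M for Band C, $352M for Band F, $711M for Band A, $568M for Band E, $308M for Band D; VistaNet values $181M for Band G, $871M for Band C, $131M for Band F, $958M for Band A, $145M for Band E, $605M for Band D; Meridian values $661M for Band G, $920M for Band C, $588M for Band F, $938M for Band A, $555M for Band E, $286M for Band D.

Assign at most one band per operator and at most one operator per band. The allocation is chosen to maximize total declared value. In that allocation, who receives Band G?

OrbitCom receives Band G.

Optimal: Solara→Band F ($545M), Pulse→Band E ($971M), ClearBand→Band D ($930M), OrbitCom→Band G ($616M), VistaNet→Band A ($958M), Meridian→Band C ($920M) — total 545+971+930+616+958+920 = $4940M.
Row-greedy (each operator in turn takes its best remaining band) gives $4432M, worse by 508.
No other one-to-one assignment exceeds $4940M.
OrbitCom's own top band is Band A ($711M), but forcing OrbitCom→Band A and reassigning the rest optimally gives only $4713M — worse by 227.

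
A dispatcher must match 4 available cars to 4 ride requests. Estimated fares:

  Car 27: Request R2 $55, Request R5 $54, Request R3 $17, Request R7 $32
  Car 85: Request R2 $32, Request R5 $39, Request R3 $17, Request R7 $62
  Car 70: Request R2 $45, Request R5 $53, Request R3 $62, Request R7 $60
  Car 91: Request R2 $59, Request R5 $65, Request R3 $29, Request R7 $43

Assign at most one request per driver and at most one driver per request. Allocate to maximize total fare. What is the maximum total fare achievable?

Maximum total: $244

Optimal: Car 27→Request R2 ($55), Car 85→Request R7 ($62), Car 70→Request R3 ($62), Car 91→Request R5 ($65) — total 55+62+62+65 = $244.
Next-best assignment: Car 27→Request R5, Car 85→Request R7, Car 70→Request R3, Car 91→Request R2 = $237.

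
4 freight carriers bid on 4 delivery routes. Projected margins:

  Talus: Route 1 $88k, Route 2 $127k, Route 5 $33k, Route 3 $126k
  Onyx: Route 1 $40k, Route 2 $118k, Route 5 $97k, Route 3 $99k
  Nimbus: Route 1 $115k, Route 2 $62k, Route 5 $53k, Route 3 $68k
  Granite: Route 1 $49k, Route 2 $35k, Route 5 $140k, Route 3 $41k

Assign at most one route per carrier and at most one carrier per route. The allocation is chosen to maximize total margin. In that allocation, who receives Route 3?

Talus receives Route 3.

This is the linear assignment problem.
Optimal: Talus→Route 3 ($126k), Onyx→Route 2 ($118k), Nimbus→Route 1 ($115k), Granite→Route 5 ($140k) — total 126+118+115+140 = $499k.
Row-greedy (each carrier in turn takes its best remaining route) gives $481k, worse by 18.
Talus's own top route is Route 2 ($127k), but forcing Talus→Route 2 and reassigning the rest optimally gives only $481k — worse by 18.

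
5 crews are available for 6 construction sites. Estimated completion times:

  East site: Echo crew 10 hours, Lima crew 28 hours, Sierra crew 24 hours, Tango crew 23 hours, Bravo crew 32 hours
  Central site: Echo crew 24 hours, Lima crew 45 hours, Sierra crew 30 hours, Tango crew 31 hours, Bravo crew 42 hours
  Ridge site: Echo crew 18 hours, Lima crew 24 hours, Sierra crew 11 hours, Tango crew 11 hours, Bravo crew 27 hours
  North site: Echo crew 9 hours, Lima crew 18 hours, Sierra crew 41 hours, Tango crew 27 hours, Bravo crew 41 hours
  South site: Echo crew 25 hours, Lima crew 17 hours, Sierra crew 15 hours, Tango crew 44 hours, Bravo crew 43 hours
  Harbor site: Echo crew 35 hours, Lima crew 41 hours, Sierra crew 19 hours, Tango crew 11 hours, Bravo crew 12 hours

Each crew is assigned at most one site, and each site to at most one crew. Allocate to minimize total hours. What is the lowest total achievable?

Optimal: Echo crew→East site (10 hours), Lima crew→North site (18 hours), Sierra crew→South site (15 hours), Tango crew→Ridge site (11 hours), Bravo crew→Harbor site (12 hours) — total 10+18+15+11+12 = 66 hours.
Column-greedy (each site in turn goes to its cheapest remaining crew) gives 112 hours, worse by 46.
Next-best assignment: Echo crew→North site, Lima crew→South site, Sierra crew→Ridge site, Tango crew→East site, Bravo crew→Harbor site = 72 hours.
Swapping Tango crew↔Sierra crew (Tango crew→South site 44 hours, Sierra crew→Ridge site 11 hours) adds 29.

Minimum total: 66 hours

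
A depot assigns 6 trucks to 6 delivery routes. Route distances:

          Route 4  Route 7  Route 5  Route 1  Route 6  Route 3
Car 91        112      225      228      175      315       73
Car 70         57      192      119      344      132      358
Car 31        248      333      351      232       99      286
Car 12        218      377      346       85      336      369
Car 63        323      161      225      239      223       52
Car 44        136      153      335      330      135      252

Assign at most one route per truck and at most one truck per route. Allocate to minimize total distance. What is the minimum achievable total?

Min total: 620 km

Optimal: Car 91→Route 4 (112 km), Car 70→Route 5 (119 km), Car 31→Route 6 (99 km), Car 12→Route 1 (85 km), Car 63→Route 3 (52 km), Car 44→Route 7 (153 km) — total 112+119+99+85+52+153 = 620 km.
Next-best assignment: Car 91→Route 3, Car 70→Route 5, Car 31→Route 6, Car 12→Route 1, Car 63→Route 7, Car 44→Route 4 = 673 km.
No other one-to-one assignment undercuts 620 km.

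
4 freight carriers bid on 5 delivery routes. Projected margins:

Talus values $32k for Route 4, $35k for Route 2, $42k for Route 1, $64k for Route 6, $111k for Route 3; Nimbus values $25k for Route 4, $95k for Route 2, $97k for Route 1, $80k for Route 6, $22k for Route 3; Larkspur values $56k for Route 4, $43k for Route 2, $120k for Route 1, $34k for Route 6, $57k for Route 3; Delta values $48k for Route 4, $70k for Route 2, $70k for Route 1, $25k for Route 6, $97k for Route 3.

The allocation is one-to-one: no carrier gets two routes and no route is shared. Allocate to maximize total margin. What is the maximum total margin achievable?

This is the linear assignment problem.
Optimal: Talus→Route 3 ($111k), Nimbus→Route 6 ($80k), Larkspur→Route 1 ($120k), Delta→Route 2 ($70k) — total 111+80+120+70 = $381k.
Column-greedy (each route in turn goes to its best remaining carrier) gives $285k, worse by 96.
Checked against all permutations: $381k is optimal.

Max total: $381k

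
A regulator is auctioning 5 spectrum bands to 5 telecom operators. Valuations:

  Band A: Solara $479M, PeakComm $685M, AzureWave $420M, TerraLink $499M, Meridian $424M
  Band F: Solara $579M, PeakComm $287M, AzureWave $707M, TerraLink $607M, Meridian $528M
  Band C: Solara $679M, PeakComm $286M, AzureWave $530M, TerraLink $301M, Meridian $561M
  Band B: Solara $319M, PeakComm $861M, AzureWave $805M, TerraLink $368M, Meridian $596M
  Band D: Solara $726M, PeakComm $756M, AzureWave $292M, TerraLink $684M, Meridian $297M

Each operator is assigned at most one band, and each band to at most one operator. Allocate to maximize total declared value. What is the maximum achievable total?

Maximum total: $3384M

Optimal: Solara→Band D ($726M), PeakComm→Band A ($685M), AzureWave→Band B ($805M), TerraLink→Band F ($607M), Meridian→Band C ($561M) — total 726+685+805+607+561 = $3384M.
Column-greedy (each band in turn goes to its best remaining operator) gives $3351M, worse by 33.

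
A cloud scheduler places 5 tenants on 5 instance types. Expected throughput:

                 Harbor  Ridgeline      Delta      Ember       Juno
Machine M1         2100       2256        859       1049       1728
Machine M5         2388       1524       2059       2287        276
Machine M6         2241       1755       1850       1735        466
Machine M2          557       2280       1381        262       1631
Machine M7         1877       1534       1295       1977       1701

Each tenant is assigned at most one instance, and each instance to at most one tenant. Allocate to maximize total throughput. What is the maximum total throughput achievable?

Maximum total: 10285 ops/s

Optimal: Harbor→Machine M6 (2241 ops/s), Ridgeline→Machine M2 (2280 ops/s), Delta→Machine M5 (2059 ops/s), Ember→Machine M7 (1977 ops/s), Juno→Machine M1 (1728 ops/s) — total 2241+2280+2059+1977+1728 = 10285 ops/s.
Column-greedy (each instance in turn goes to its best remaining tenant) gives 10102 ops/s, worse by 183.
Next-best assignment: Harbor→Machine M5, Ridgeline→Machine M2, Delta→Machine M6, Ember→Machine M7, Juno→Machine M1 = 10223 ops/s.
Swapping Delta↔Ember (Delta→Machine M7 1295 ops/s, Ember→Machine M5 2287 ops/s) loses 454.
Checked against all permutations: 10285 ops/s is optimal.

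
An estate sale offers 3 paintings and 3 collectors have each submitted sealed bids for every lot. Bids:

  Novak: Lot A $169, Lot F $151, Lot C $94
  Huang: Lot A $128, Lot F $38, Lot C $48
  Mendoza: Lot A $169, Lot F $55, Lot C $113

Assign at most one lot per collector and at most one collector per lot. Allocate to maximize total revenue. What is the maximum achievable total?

Maximum total: $392

This is the linear assignment problem.
Optimal: Novak→Lot F ($151), Huang→Lot A ($128), Mendoza→Lot C ($113) — total 151+128+113 = $392.
Next-best assignment: Novak→Lot F, Huang→Lot C, Mendoza→Lot A = $368.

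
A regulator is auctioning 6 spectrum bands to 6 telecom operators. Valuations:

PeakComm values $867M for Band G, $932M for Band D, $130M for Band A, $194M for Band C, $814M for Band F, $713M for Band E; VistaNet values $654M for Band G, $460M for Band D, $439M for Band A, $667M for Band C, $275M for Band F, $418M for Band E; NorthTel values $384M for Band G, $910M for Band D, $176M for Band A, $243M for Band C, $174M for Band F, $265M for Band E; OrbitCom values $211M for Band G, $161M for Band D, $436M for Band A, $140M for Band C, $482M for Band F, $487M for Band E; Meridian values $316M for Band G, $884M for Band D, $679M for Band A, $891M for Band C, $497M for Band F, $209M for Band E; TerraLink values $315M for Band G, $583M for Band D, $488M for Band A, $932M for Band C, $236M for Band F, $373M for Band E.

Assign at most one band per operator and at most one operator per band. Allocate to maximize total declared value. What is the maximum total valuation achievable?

This is the linear assignment problem.
Optimal: PeakComm→Band F ($814M), VistaNet→Band G ($654M), NorthTel→Band D ($910M), OrbitCom→Band E ($487M), Meridian→Band A ($679M), TerraLink→Band C ($932M) — total 814+654+910+487+679+932 = $4476M.
Row-greedy (each operator in turn takes its best remaining band) gives $3385M, worse by 1091.
Swapping TerraLink↔Meridian (TerraLink→Band A $488M, Meridian→Band C $891M) loses 232.
Every other assignment is strictly worse.

Maximum total: $4476M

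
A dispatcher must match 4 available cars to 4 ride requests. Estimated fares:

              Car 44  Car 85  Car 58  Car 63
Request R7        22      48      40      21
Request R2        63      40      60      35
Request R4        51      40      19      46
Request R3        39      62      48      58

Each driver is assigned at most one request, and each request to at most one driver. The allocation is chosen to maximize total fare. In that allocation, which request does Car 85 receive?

Car 85 receives Request R7.

Treat this as an assignment problem: match each driver to one request.
Optimal: Car 44→Request R4 ($51), Car 85→Request R7 ($48), Car 58→Request R2 ($60), Car 63→Request R3 ($58) — total 51+48+60+58 = $217.
Max-entry greedy (repeatedly take the single best remaining cell) gives $211, worse by 6.
Next-best assignment: Car 44→Request R2, Car 85→Request R3, Car 58→Request R7, Car 63→Request R4 = $211.
Swapping Car 85↔Car 63 (Car 85→Request R3 $62, Car 63→Request R7 $21) loses 23.
Every other assignment is strictly worse.
Car 85's own top request is Request R3 ($62), but forcing Car 85→Request R3 and reassigning the rest optimally gives only $211 — worse by 6.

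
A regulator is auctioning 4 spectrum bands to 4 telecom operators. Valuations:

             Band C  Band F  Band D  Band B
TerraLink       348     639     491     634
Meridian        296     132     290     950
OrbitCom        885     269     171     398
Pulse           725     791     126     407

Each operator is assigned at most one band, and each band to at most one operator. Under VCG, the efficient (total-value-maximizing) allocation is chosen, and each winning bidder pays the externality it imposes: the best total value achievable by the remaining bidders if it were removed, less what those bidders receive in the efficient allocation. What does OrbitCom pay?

OrbitCom pays $82M.

Efficient allocation: TerraLink→Band D ($491M), Meridian→Band B ($950M), OrbitCom→Band C ($885M), Pulse→Band F ($791M); total welfare W = $3117M.
OrbitCom receives Band C at value $885M, so the others get W − 885 = $2232M.
Without OrbitCom: best allocation of the remaining 3 bidders over all 4 bands is TerraLink→Band F ($639M), Meridian→Band B ($950M), Pulse→Band C ($725M), total $2314M.
VCG payment = (others' best without OrbitCom) − (others' welfare with OrbitCom) = 2314 − 2232 = $82M.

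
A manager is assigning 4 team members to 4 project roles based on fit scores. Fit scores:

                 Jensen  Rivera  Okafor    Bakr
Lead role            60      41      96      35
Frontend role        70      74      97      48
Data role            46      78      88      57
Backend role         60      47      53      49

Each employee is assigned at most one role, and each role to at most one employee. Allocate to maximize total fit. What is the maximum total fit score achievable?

Maximum total: 293 pts

Optimal: Jensen→Frontend role (70 pts), Rivera→Data role (78 pts), Okafor→Lead role (96 pts), Bakr→Backend role (49 pts) — total 70+78+96+49 = 293 pts.
Column-greedy (each role in turn goes to its best remaining employee) gives 287 pts, worse by 6.
Swapping Jensen↔Okafor (Jensen→Lead role 60 pts, Okafor→Frontend role 97 pts) loses 9.
Checked against all permutations: 293 pts is optimal.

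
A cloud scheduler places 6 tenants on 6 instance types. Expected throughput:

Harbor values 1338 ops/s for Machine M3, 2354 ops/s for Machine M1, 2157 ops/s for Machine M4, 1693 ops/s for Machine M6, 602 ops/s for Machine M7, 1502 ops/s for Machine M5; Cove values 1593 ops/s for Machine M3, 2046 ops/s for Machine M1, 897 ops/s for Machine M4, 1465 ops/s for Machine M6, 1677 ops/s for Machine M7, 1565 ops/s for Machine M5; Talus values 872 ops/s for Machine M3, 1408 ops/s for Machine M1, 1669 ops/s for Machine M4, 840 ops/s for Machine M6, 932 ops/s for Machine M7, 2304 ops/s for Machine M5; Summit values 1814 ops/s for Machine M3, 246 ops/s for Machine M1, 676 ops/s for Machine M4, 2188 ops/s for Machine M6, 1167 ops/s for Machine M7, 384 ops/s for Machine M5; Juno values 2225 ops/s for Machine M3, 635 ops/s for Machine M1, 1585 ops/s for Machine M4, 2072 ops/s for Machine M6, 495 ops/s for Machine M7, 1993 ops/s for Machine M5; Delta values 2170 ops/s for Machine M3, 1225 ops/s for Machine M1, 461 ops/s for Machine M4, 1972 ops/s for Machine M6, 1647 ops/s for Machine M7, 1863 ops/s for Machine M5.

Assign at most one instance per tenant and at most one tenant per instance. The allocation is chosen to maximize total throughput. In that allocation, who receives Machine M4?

Harbor receives Machine M4.

Optimal: Harbor→Machine M4 (2157 ops/s), Cove→Machine M1 (2046 ops/s), Talus→Machine M5 (2304 ops/s), Summit→Machine M6 (2188 ops/s), Juno→Machine M3 (2225 ops/s), Delta→Machine M7 (1647 ops/s) — total 2157+2046+2304+2188+2225+1647 = 12567 ops/s.
Column-greedy (each instance in turn goes to its best remaining tenant) gives 11976 ops/s, worse by 591.
Swapping Harbor↔Delta (Harbor→Machine M7 602 ops/s, Delta→Machine M4 461 ops/s) loses 2741.
Harbor's own top instance is Machine M1 (2354 ops/s), but forcing Harbor→Machine M1 and reassigning the rest optimally gives only 12278 ops/s — worse by 289.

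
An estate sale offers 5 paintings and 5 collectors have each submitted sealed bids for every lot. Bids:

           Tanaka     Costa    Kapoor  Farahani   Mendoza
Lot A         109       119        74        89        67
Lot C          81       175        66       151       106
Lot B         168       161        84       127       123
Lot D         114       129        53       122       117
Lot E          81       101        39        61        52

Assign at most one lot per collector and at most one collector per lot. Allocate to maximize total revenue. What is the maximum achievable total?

Optimal: Tanaka→Lot B ($168), Costa→Lot E ($101), Kapoor→Lot A ($74), Farahani→Lot C ($151), Mendoza→Lot D ($117) — total 168+101+74+151+117 = $611.
Row-greedy (each collector in turn takes its best remaining lot) gives $591, worse by 20.
Swapping Mendoza↔Kapoor (Mendoza→Lot A $67, Kapoor→Lot D $53) loses 71.
Checked against all permutations: $611 is optimal.

Max total: $611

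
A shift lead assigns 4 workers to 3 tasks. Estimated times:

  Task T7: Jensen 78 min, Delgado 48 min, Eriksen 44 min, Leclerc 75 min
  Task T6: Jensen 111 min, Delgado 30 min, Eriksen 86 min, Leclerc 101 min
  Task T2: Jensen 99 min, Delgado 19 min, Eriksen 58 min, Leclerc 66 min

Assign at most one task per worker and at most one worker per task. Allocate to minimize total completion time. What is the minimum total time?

Min total: 140 min

Optimal: Eriksen→Task T7 (44 min), Delgado→Task T6 (30 min), Leclerc→Task T2 (66 min) — total 44+30+66 = 140 min.
Min-entry greedy (repeatedly take the single cheapest remaining cell) gives 164 min, worse by 24.
Next-best assignment: Leclerc→Task T7, Delgado→Task T6, Eriksen→Task T2 = 163 min.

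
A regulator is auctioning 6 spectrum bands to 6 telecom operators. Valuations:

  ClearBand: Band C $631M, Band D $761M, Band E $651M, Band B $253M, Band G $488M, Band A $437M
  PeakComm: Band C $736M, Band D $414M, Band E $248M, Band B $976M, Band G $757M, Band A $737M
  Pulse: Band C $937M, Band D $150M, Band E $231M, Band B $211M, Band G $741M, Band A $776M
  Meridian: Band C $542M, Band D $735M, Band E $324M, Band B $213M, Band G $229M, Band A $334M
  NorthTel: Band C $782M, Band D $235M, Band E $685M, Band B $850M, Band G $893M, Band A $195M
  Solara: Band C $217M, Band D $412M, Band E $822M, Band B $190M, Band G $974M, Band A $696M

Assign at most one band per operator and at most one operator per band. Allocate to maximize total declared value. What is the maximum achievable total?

Max total: $4894M

Optimal: ClearBand→Band E ($651M), PeakComm→Band B ($976M), Pulse→Band A ($776M), Meridian→Band D ($735M), NorthTel→Band C ($782M), Solara→Band G ($974M) — total 651+976+776+735+782+974 = $4894M.
Max-entry greedy (repeatedly take the single best remaining cell) gives $4667M, worse by 227.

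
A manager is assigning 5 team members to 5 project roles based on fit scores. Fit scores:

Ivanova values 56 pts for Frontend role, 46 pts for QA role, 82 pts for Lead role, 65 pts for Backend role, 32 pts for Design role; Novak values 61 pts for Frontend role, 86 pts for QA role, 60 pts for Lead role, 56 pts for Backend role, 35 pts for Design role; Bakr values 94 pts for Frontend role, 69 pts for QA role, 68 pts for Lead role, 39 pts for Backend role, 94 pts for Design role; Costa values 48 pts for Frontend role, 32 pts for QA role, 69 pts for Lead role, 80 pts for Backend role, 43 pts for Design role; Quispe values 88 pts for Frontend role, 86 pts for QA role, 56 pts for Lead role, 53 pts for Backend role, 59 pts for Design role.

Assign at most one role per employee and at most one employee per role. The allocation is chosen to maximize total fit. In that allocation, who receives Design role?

Bakr receives Design role.

This is the linear assignment problem.
Optimal: Ivanova→Lead role (82 pts), Novak→QA role (86 pts), Bakr→Design role (94 pts), Costa→Backend role (80 pts), Quispe→Frontend role (88 pts) — total 82+86+94+80+88 = 430 pts.
Column-greedy (each role in turn goes to its best remaining employee) gives 401 pts, worse by 29.
Checked against all permutations: 430 pts is optimal.
Bakr's own top role is Frontend role (94 pts), but forcing Bakr→Frontend role and reassigning the rest optimally gives only 401 pts — worse by 29.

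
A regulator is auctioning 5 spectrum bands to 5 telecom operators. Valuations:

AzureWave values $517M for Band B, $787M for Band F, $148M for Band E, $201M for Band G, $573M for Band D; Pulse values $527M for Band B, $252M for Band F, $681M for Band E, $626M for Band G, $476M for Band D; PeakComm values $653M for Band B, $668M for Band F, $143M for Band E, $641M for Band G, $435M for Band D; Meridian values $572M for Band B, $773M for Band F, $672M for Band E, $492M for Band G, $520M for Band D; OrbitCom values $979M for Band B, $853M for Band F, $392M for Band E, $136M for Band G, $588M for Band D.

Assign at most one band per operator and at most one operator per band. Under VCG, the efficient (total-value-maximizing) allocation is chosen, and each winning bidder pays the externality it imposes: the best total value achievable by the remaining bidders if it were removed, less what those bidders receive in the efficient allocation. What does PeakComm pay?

PeakComm pays $58M.

Efficient allocation: AzureWave→Band D ($573M), Pulse→Band E ($681M), PeakComm→Band G ($641M), Meridian→Band F ($773M), OrbitCom→Band B ($979M); total welfare W = $3647M.
PeakComm receives Band G at value $641M, so the others get W − 641 = $3006M.
Without PeakComm: best allocation of the remaining 4 bidders over all 5 bands is AzureWave→Band F ($787M), Pulse→Band G ($626M), Meridian→Band E ($672M), OrbitCom→Band B ($979M), total $3064M.
VCG payment = (others' best without PeakComm) − (others' welfare with PeakComm) = 3064 − 3006 = $58M.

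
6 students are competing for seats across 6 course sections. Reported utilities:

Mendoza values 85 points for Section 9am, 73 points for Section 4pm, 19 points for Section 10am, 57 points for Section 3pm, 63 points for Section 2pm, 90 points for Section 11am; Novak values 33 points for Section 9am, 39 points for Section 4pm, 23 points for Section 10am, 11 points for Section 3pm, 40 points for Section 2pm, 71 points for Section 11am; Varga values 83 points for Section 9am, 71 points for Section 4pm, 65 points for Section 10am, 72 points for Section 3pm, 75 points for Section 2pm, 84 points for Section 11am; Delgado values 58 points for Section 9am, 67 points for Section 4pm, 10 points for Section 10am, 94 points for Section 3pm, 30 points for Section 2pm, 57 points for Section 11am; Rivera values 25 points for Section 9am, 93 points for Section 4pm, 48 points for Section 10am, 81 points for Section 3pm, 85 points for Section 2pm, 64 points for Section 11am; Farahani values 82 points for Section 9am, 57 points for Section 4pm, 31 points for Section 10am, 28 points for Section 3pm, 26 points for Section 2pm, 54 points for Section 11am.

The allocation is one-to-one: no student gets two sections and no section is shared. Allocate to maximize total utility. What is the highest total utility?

This is the linear assignment problem.
Optimal: Mendoza→Section 4pm (73 points), Novak→Section 11am (71 points), Varga→Section 10am (65 points), Delgado→Section 3pm (94 points), Rivera→Section 2pm (85 points), Farahani→Section 9am (82 points) — total 73+71+65+94+85+82 = 470 points.
Row-greedy (each student in turn takes its best remaining section) gives 431 points, worse by 39.
Checked against all permutations: 470 points is optimal.

Maximum total: 470 points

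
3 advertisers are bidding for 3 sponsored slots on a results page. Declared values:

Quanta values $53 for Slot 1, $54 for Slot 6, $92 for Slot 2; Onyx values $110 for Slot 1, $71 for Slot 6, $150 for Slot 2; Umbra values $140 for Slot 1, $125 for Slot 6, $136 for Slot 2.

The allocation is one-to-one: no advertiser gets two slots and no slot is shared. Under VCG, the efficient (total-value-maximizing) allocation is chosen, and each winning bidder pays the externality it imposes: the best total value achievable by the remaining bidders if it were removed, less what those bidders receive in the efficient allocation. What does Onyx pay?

Onyx pays $38.

Efficient allocation: Quanta→Slot 6 ($54), Onyx→Slot 2 ($150), Umbra→Slot 1 ($140); total welfare W = $344.
Onyx receives Slot 2 at value $150, so the others get W − 150 = $194.
Without Onyx: best allocation of the remaining 2 bidders over all 3 slots is Quanta→Slot 2 ($92), Umbra→Slot 1 ($140), total $232.
VCG payment = (others' best without Onyx) − (others' welfare with Onyx) = 232 − 194 = $38.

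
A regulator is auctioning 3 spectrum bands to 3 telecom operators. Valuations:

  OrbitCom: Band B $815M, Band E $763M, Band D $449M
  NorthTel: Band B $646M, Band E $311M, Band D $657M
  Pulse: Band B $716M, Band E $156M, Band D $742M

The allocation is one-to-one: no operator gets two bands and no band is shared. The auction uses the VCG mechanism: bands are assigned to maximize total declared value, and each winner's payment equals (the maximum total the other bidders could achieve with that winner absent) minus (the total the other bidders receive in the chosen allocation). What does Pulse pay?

Efficient allocation: OrbitCom→Band E ($763M), NorthTel→Band B ($646M), Pulse→Band D ($742M); total welfare W = $2151M.
Pulse receives Band D at value $742M, so the others get W − 742 = $1409M.
Without Pulse: best allocation of the remaining 2 bidders over all 3 bands is OrbitCom→Band B ($815M), NorthTel→Band D ($657M), total $1472M.
VCG payment = (others' best without Pulse) − (others' welfare with Pulse) = 1472 − 1409 = $63M.

Pulse pays $63M.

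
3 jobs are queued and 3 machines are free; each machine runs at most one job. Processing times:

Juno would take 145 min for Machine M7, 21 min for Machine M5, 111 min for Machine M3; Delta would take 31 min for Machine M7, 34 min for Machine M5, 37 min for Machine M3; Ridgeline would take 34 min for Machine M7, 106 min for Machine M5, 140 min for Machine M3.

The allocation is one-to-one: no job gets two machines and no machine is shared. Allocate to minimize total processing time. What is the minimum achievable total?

Optimal: Juno→Machine M5 (21 min), Delta→Machine M3 (37 min), Ridgeline→Machine M7 (34 min) — total 21+37+34 = 92 min.
Swapping Juno↔Ridgeline (Juno→Machine M7 145 min, Ridgeline→Machine M5 106 min) adds 196.
Checked against all permutations: 92 min is optimal.

Minimum total: 92 min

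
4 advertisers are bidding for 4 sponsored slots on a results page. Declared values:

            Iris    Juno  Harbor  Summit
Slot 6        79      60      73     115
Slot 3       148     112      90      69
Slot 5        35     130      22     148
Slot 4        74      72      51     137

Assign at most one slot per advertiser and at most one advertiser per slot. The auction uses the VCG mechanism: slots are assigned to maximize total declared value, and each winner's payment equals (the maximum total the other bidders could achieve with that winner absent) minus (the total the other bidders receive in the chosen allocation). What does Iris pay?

Iris pays $17.

Efficient allocation: Iris→Slot 3 ($148), Juno→Slot 5 ($130), Harbor→Slot 6 ($73), Summit→Slot 4 ($137); total welfare W = $488.
Iris receives Slot 3 at value $148, so the others get W − 148 = $340.
Without Iris: best allocation of the remaining 3 bidders over all 4 slots is Juno→Slot 5 ($130), Harbor→Slot 3 ($90), Summit→Slot 4 ($137), total $357.
VCG payment = (others' best without Iris) − (others' welfare with Iris) = 357 − 340 = $17.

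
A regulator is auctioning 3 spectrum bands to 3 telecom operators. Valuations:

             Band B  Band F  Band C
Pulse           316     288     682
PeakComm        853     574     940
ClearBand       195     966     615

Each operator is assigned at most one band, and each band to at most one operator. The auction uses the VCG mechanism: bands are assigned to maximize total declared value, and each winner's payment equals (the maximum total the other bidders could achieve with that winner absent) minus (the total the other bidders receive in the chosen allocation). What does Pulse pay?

Efficient allocation: Pulse→Band C ($682M), PeakComm→Band B ($853M), ClearBand→Band F ($966M); total welfare W = $2501M.
Pulse receives Band C at value $682M, so the others get W − 682 = $1819M.
Without Pulse: best allocation of the remaining 2 bidders over all 3 bands is PeakComm→Band C ($940M), ClearBand→Band F ($966M), total $1906M.
VCG payment = (others' best without Pulse) − (others' welfare with Pulse) = 1906 − 1819 = $87M.

Pulse pays $87M.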